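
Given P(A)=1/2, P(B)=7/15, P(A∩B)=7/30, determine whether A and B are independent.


P(A)*P(B) = 1/2*7/15 = 7/30
P(A∩B) = 7/30, which equals P(A)P(B), so independent

Yes, A and B are independent


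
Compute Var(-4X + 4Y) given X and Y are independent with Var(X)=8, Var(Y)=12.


Independence => Cov(X,Y)=0
Var(-4X + 4Y) = (-4)^2*Var(X) + 4^2*Var(Y)
= 16*8 + 16*12 = 320

320


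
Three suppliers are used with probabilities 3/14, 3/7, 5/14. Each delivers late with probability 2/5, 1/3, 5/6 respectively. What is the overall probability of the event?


P(A) = P(A|B1)P(B1) + P(A|B2)P(B2) + P(A|B3)P(B3)
= 2/5*3/14 + 1/3*3/7 + 5/6*5/14
= 3/35 + 1/7 + 25/84 = 221/420

221/420


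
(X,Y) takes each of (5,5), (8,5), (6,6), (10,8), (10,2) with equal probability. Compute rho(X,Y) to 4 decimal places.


Cov(X,Y) = -0.3600, Var(X) = 4.1600, Var(Y) = 3.7600
rho = Cov/(sqrt(VarX)*sqrt(VarY)) = -0.0910

-0.0910


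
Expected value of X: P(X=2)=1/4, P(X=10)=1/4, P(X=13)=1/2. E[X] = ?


E[X] = sum(x * P(x))
= 2*1/4 + 10*1/4 + 13*1/2
= 19/2

19/2


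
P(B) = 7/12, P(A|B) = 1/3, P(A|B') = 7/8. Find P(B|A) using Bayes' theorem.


P(A) = P(A|B)P(B) + P(A|B')P(B') = 1/3*7/12 + 7/8*5/12 = 161/288
P(B|A) = P(A|B)P(B)/P(A) = (7/36)/(161/288) = 8/23

8/23


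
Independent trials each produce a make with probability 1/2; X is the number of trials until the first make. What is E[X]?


For geometric (trials until first success), E[X] = 1/p = 1/(1/2) = 2

2


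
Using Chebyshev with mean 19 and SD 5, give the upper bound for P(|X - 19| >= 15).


k = 15/5 = 3
Chebyshev: P(|X-mu| >= k*sigma) <= 1/k^2 = 1/3^2 = 1/9

1/9


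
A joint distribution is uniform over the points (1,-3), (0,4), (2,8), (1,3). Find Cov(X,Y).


E[X]=1, E[Y]=3, E[XY]=4
Cov(X,Y) = E[XY] - E[X]E[Y] = 4 - 1*3 = 1

1


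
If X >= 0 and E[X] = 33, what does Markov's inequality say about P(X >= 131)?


Markov: P(X >= a) <= E[X]/a
P(X >= 131) <= 33/131

33/131


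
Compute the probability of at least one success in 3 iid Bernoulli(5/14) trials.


P(at least one) = 1 - P(none)
P(none) = (1 - 5/14)^3 = (9/14)^3 = 729/2744
P(at least one) = 1 - 729/2744 = 2015/2744

2015/2744


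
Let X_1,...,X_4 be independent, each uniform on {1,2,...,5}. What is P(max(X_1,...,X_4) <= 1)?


P(max <= 1) = P(all X_i <= 1) = (P(X_1 <= 1))^4
= (1/5)^4 = 1/625

1/625


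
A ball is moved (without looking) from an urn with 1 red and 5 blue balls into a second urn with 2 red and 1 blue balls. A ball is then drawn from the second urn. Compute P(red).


P(transfer red) = 1/6; P(transfer blue) = 5/6
If red transferred: Urn II has 3 red of 4, so P(red|red moved) = 3/4
If blue transferred: Urn II has 2 red of 4, so P(red|blue moved) = 1/2
By total probability: P(red) = 1/6*3/4 + 5/6*1/2 = 13/24

13/24


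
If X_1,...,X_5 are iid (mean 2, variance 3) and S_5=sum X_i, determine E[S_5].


E[S_n] = n*E[X_1] = 5*2 = 10

10


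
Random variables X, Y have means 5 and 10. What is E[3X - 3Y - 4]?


E[3X - 3Y - 4] = 3*E[X] - 3*E[Y] - 4
= (3)*(5) + (-3)*(10) + (-4)
= 15 - 30 - 4 = -19

-19


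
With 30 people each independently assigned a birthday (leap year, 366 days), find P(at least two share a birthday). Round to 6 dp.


P(all different) = prod((366-i)/366 for i=0..29) = 0.294697
P(at least one match) = 1 - 0.294697 = 0.705303

0.705303


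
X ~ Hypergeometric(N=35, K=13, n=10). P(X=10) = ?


P(X=10) = C(13,10)*C(22,0) / C(35,10)
= 286*1 / 183579396
= 286/183579396 = 1/641886

1/641886


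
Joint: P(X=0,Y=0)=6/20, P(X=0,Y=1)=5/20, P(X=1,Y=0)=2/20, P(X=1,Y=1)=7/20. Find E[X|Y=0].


P(Y=0) = 8/20
E[X|Y=0] = (0*6 + 1*2)/8 = 2/8 = 1/4

1/4


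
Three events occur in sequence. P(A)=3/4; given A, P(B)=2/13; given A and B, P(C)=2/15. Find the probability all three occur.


P(A∩B∩C) = P(A) * P(B|A) * P(C|A∩B)
= 3/4 * 2/13 * 2/15
= 3/26 * 2/15 = 1/65

1/65


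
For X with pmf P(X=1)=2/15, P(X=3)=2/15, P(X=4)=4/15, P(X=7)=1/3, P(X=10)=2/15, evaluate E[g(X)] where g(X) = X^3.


E[X^3] = sum(g(x)*P(x))
= 1*2/15 + 27*2/15 + 64*4/15 + 343*1/3 + 1000*2/15
= 4027/15

4027/15


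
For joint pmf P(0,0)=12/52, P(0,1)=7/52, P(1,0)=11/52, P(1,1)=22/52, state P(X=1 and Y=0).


Read from table: P(X=1, Y=0) = 11/52

11/52


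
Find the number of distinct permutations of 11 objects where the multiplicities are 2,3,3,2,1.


11! = 39916800
Denominator: 2!=2 * 3!=6 * 3!=6 * 2!=2 * 1!=1
Coefficient = 39916800 / 144 = 277200

277200


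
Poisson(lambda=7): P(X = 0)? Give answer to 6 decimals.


P(X=0) = e^(-7) * 7^0 / 0!
≈ 0.0009118819656 * 1 / 1
≈ 0.000912

0.000912


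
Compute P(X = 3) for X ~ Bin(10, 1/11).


P(X=3) = C(10,3) * p^3 * (1-p)^7
= 120 * 1/1331 * 10000000/19487171
= 1200000000/25937424601

1200000000/25937424601


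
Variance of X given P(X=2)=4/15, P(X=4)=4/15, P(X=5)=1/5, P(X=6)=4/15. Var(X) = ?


E[X] = 21/5, E[X^2] = 299/15
Var(X) = E[X^2] - (E[X])^2 = 299/15 - (21/5)^2 = 172/75

172/75


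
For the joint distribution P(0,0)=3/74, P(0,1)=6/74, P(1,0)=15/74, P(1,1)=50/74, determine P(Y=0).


P(Y=0) = P(0,0)+P(1,0) = 3/74 + 15/74 = 18/74 = 9/37

9/37


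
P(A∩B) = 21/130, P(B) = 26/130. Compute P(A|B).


P(A|B) = P(A∩B)/P(B) = (21/130)/(26/130) = 21/26

21/26


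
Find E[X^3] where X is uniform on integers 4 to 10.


E[X^3] = (1/7) * sum(x^3 for x=4..10)
= 2989/7 = 427

427


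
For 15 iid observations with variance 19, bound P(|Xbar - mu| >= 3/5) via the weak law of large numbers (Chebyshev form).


Var(Xbar) = Var(X)/n = 19/15
Chebyshev: P(|Xbar-mu| >= 3/5) <= Var(Xbar)/(3/5)^2 = (19/15)/(9/25) = 95/27
Bound exceeds 1, so trivial bound: 1

1


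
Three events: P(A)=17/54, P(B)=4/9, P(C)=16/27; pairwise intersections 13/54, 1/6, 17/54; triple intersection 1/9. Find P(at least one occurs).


P(A∪B∪C) = P(A)+P(B)+P(C) - P(AB)-P(AC)-P(BC) + P(ABC)
= 17/54+4/9+16/27 - 13/54-1/6-17/54 + 1/9
= 20/27

20/27


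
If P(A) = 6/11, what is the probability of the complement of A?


P(A') = 1 - P(A) = 1 - 6/11 = 5/11

5/11


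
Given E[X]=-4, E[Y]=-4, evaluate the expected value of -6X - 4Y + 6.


E[-6X - 4Y + 6] = -6*E[X] - 4*E[Y] + 6
= (-6)*(-4) + (-4)*(-4) + (6)
= 24 + 16 + 6 = 46

46


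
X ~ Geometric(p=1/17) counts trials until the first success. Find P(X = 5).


P(X=5) = (1-p)^4 * p = (16/17)^4 * 1/17
= 65536/83521 * 1/17 = 65536/1419857

65536/1419857


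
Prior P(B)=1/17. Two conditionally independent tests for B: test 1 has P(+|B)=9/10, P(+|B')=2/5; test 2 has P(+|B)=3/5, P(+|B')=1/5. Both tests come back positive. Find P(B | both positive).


After test 1: P(+) = 9/10*1/17 + 2/5*16/17 = 73/170
P(B|+) = (9/170)/(73/170) = 9/73
After test 2 (use post1 as new prior): P(+) = 3/5*9/73 + 1/5*64/73 = 91/365
P(B|+,+) = (27/365)/(91/365) = 27/91

27/91


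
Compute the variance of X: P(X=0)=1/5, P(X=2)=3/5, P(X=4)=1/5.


E[X] = 2, E[X^2] = 28/5
Var(X) = E[X^2] - (E[X])^2 = 28/5 - (2)^2 = 8/5

8/5


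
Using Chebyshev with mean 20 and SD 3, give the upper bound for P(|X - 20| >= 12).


k = 12/3 = 4
Chebyshev: P(|X-mu| >= k*sigma) <= 1/k^2 = 1/4^2 = 1/16

1/16


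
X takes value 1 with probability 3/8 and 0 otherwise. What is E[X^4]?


For Bernoulli: X in {0,1}
E[X^4] = 0^4*(1-3/8) + 1^4*3/8 = 3/8

3/8


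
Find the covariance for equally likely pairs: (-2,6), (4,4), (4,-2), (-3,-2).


E[X]=3/4, E[Y]=3/2, E[XY]=1/2
Cov(X,Y) = E[XY] - E[X]E[Y] = 1/2 - 3/4*3/2 = -5/8

-5/8


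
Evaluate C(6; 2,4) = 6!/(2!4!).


6! = 720
Denominator: 2!=2 * 4!=24
Coefficient = 720 / 48 = 15

15


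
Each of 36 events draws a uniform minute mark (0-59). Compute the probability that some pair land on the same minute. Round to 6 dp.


P(all different) = prod((60-i)/60 for i=0..35) = 0.000001
P(at least one match) = 1 - 0.000001 = 0.999999

0.999999


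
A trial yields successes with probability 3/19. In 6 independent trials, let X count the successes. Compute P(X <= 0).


P(X<=0) = P(X=0)
= 16777216/47045881
= 16777216/47045881

16777216/47045881


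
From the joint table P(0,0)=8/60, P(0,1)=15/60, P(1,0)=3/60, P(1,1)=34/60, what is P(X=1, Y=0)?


Read from table: P(X=1, Y=0) = 3/60 = 1/20

1/20


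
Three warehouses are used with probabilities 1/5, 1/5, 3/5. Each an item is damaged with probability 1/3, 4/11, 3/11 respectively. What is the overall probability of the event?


P(A) = P(A|B1)P(B1) + P(A|B2)P(B2) + P(A|B3)P(B3)
= 1/3*1/5 + 4/11*1/5 + 3/11*3/5
= 1/15 + 4/55 + 9/55 = 10/33

10/33


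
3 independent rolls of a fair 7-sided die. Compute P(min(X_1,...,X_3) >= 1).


P(min >= 1) = P(all X_i >= 1) = (P(X_1 >= 1))^3
= (7/7)^3 = 1^3 = 1

1


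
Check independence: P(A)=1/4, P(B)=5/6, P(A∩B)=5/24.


P(A)*P(B) = 1/4*5/6 = 5/24
P(A∩B) = 5/24, which equals P(A)P(B), so independent

Yes, A and B are independent


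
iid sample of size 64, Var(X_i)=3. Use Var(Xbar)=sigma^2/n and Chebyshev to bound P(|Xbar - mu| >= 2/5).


Var(Xbar) = Var(X)/n = 3/64
Chebyshev: P(|Xbar-mu| >= 2/5) <= Var(Xbar)/(2/5)^2 = (3/64)/(4/25) = 75/256

75/256


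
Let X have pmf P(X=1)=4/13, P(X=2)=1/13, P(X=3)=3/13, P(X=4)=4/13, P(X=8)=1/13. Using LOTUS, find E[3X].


E[3X] = sum(g(x)*P(x))
= 3*4/13 + 6*1/13 + 9*3/13 + 12*4/13 + 24*1/13
= 9

9


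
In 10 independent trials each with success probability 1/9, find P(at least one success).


P(at least one) = 1 - P(none)
P(none) = (1 - 1/9)^10 = (8/9)^10 = 1073741824/3486784401
P(at least one) = 1 - 1073741824/3486784401 = 2413042577/3486784401

2413042577/3486784401


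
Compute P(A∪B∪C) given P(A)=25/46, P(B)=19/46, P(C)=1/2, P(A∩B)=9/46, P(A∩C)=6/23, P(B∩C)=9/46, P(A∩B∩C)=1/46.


P(A∪B∪C) = P(A)+P(B)+P(C) - P(AB)-P(AC)-P(BC) + P(ABC)
= 25/46+19/46+1/2 - 9/46-6/23-9/46 + 1/46
= 19/23

19/23


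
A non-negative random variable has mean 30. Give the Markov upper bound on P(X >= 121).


Markov: P(X >= a) <= E[X]/a
P(X >= 121) <= 30/121

30/121


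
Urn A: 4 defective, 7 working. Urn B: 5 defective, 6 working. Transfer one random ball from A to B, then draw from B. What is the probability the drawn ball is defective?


P(transfer defective) = 4/11; P(transfer working) = 7/11
If defective transferred: Urn II has 6 defective of 12, so P(defective|defective moved) = 1/2
If working transferred: Urn II has 5 defective of 12, so P(defective|working moved) = 5/12
By total probability: P(defective) = 4/11*1/2 + 7/11*5/12 = 59/132

59/132


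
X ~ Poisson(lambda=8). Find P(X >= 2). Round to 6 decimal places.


P(X>=2) = 1 - P(X<=1) = 1 - (e^(-8)*8^0/0! + e^(-8)*8^1/1!)
≈ 1 - (0.0003354626 + 0.0026837010)
= 1 - 0.0030191636 = 0.9969808364
≈ 0.996981

0.996981


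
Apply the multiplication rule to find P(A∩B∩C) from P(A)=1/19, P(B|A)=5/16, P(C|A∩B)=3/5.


P(A∩B∩C) = P(A) * P(B|A) * P(C|A∩B)
= 1/19 * 5/16 * 3/5
= 5/304 * 3/5 = 3/304

3/304


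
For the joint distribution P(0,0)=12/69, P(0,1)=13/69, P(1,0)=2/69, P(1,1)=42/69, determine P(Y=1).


P(Y=1) = P(0,1)+P(1,1) = 13/69 + 42/69 = 55/69

55/69


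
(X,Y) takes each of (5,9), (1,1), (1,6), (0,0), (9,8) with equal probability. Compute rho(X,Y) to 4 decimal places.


Cov(X,Y) = 9.4400, Var(X) = 11.3600, Var(Y) = 13.3600
rho = Cov/(sqrt(VarX)*sqrt(VarY)) = 0.7663

0.7663


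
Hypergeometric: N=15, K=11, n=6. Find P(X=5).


P(X=5) = C(11,5)*C(4,1) / C(15,6)
= 462*4 / 5005
= 1848/5005 = 24/65

24/65


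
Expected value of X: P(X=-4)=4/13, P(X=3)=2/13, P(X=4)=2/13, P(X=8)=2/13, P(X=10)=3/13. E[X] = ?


E[X] = sum(x * P(x))
= -4*4/13 + 3*2/13 + 4*2/13 + 8*2/13 + 10*3/13
= 44/13

44/13


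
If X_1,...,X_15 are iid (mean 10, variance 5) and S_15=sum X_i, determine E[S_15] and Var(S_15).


E[S_n] = n*mu = 15*10 = 150
Var(S_n) = n*sigma^2 = 15*5 = 75

E[S_15]=150, Var(S_15)=75


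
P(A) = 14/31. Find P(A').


P(A') = 1 - P(A) = 1 - 14/31 = 17/31

17/31


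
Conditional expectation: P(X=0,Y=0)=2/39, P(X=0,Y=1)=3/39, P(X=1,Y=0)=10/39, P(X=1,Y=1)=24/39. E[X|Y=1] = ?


P(Y=1) = 27/39
E[X|Y=1] = (0*3 + 1*24)/27 = 24/27 = 8/9

8/9


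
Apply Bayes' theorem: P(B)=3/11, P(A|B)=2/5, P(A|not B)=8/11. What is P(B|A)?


P(A) = P(A|B)P(B) + P(A|B')P(B') = 2/5*3/11 + 8/11*8/11 = 386/605
P(B|A) = P(A|B)P(B)/P(A) = (6/55)/(386/605) = 33/193

33/193


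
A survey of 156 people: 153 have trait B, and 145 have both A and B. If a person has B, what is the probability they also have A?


P(A|B) = P(A∩B)/P(B) = (145/156)/(153/156) = 145/153

145/153


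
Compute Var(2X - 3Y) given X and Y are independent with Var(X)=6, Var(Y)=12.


Independence => Cov(X,Y)=0
Var(2X - 3Y) = 2^2*Var(X) + (-3)^2*Var(Y)
= 4*6 + 9*12 = 132

132


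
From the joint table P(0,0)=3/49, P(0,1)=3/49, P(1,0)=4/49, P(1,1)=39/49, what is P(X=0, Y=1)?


Read from table: P(X=0, Y=1) = 3/49

3/49


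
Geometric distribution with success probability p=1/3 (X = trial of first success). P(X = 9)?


P(X=9) = (1-p)^8 * p = (2/3)^8 * 1/3
= 256/6561 * 1/3 = 256/19683

256/19683


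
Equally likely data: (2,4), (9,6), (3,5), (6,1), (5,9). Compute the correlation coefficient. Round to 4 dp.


Cov(X,Y) = 0.6000, Var(X) = 6.0000, Var(Y) = 6.8000
rho = Cov/(sqrt(VarX)*sqrt(VarY)) = 0.0939

0.0939


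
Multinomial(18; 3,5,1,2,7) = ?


18! = 6402373705728000
Denominator: 3!=6 * 5!=120 * 1!=1 * 2!=2 * 7!=5040
Coefficient = 6402373705728000 / 7257600 = 882161280

882161280


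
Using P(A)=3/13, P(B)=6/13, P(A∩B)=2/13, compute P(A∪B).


P(A∪B) = P(A) + P(B) - P(A∩B)
= 3/13 + 6/13 - 2/13 = 7/13

7/13


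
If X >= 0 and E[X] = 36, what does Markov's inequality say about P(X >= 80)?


Markov: P(X >= a) <= E[X]/a
P(X >= 80) <= 36/80 = 9/20

9/20


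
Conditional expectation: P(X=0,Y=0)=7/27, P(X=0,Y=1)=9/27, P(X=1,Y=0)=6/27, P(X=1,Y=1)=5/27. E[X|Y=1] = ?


P(Y=1) = 14/27
E[X|Y=1] = (0*9 + 1*5)/14 = 5/14

5/14


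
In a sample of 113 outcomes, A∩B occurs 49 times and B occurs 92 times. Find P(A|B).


P(A|B) = P(A∩B)/P(B) = (49/113)/(92/113) = 49/92

49/92


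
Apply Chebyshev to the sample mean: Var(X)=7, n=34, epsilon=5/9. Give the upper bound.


Var(Xbar) = Var(X)/n = 7/34
Chebyshev: P(|Xbar-mu| >= 5/9) <= Var(Xbar)/(5/9)^2 = (7/34)/(25/81) = 567/850

567/850


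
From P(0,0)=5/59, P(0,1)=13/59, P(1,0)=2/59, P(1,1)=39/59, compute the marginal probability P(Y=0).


P(Y=0) = P(0,0)+P(1,0) = 5/59 + 2/59 = 7/59

7/59


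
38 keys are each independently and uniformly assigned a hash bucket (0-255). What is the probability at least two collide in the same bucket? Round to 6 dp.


P(all different) = prod((256-i)/256 for i=0..37) = 0.055523
P(at least one match) = 1 - 0.055523 = 0.944477

0.944477


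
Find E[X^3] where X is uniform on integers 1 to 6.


E[X^3] = (1/6) * sum(x^3 for x=1..6)
= 441/6 = 147/2

147/2


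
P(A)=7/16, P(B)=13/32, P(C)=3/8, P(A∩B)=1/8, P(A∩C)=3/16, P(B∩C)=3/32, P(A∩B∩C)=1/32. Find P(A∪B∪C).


P(A∪B∪C) = P(A)+P(B)+P(C) - P(AB)-P(AC)-P(BC) + P(ABC)
= 7/16+13/32+3/8 - 1/8-3/16-3/32 + 1/32
= 27/32

27/32


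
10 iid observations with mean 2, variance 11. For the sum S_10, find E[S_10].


E[S_n] = n*E[X_1] = 10*2 = 20

20


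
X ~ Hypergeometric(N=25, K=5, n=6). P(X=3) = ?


P(X=3) = C(5,3)*C(20,3) / C(25,6)
= 10*1140 / 177100
= 11400/177100 = 114/1771

114/1771


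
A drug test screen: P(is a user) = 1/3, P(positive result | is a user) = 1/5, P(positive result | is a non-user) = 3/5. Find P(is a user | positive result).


P(A) = P(A|B)P(B) + P(A|B')P(B') = 1/5*1/3 + 3/5*2/3 = 7/15
P(B|A) = P(A|B)P(B)/P(A) = (1/15)/(7/15) = 1/7

1/7


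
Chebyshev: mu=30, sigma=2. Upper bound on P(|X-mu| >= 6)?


k = 6/2 = 3
Chebyshev: P(|X-mu| >= k*sigma) <= 1/k^2 = 1/3^2 = 1/9

1/9


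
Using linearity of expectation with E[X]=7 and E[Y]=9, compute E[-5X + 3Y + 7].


E[-5X + 3Y + 7] = -5*E[X] + 3*E[Y] + 7
= (-5)*(7) + (3)*(9) + (7)
= -35 + 27 + 7 = -1

-1


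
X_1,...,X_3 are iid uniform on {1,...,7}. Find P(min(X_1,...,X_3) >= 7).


P(min >= 7) = P(all X_i >= 7) = (P(X_1 >= 7))^3
= (1/7)^3 = 1/343

1/343


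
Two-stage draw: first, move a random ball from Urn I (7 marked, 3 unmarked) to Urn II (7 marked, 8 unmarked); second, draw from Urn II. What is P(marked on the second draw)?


P(transfer marked) = 7/10; P(transfer unmarked) = 3/10
If marked transferred: Urn II has 8 marked of 16, so P(marked|marked moved) = 1/2
If unmarked transferred: Urn II has 7 marked of 16, so P(marked|unmarked moved) = 7/16
By total probability: P(marked) = 7/10*1/2 + 3/10*7/16 = 77/160

77/160


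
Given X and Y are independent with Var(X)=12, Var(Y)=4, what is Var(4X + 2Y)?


Independence => Cov(X,Y)=0
Var(4X + 2Y) = 4^2*Var(X) + 2^2*Var(Y)
= 16*12 + 4*4 = 208

208


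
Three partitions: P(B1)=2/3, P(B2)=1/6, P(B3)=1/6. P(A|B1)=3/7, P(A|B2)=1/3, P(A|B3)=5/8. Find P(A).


P(A) = P(A|B1)P(B1) + P(A|B2)P(B2) + P(A|B3)P(B3)
= 3/7*2/3 + 1/3*1/6 + 5/8*1/6
= 2/7 + 1/18 + 5/48 = 449/1008

449/1008


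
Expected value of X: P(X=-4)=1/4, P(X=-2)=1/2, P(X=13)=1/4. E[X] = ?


E[X] = sum(x * P(x))
= -4*1/4 - 2*1/2 + 13*1/4
= 5/4

5/4


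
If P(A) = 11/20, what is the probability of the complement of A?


P(A') = 1 - P(A) = 1 - 11/20 = 9/20

9/20


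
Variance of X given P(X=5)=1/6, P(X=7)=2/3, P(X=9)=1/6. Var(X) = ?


E[X] = 7, E[X^2] = 151/3
Var(X) = E[X^2] - (E[X])^2 = 151/3 - (7)^2 = 4/3

4/3


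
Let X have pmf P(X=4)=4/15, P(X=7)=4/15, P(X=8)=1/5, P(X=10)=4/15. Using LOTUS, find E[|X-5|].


E[|X-5|] = sum(g(x)*P(x))
= 1*4/15 + 2*4/15 + 3*1/5 + 5*4/15
= 41/15

41/15


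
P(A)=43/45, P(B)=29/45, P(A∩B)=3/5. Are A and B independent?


P(A)*P(B) = 43/45*29/45 = 1247/2025
P(A∩B) = 3/5 != 1247/2025, so not independent

No, A and B are not independent


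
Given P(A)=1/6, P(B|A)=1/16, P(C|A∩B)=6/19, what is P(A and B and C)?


P(A∩B∩C) = P(A) * P(B|A) * P(C|A∩B)
= 1/6 * 1/16 * 6/19
= 1/96 * 6/19 = 1/304

1/304


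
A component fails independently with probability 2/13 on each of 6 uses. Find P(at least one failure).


P(at least one) = 1 - P(none)
P(none) = (1 - 2/13)^6 = (11/13)^6 = 1771561/4826809
P(at least one) = 1 - 1771561/4826809 = 3055248/4826809

3055248/4826809


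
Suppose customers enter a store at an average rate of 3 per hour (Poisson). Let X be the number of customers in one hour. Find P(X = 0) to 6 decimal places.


P(X=0) = e^(-3) * 3^0 / 0!
≈ 0.04978706837 * 1 / 1
≈ 0.049787

0.049787


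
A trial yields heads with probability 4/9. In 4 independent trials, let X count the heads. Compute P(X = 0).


P(X=0) = C(4,0) * p^0 * (1-p)^4
= 1 * 1 * 625/6561
= 625/6561

625/6561


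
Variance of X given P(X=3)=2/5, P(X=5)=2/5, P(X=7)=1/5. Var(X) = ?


E[X] = 23/5, E[X^2] = 117/5
Var(X) = E[X^2] - (E[X])^2 = 117/5 - (23/5)^2 = 56/25

56/25


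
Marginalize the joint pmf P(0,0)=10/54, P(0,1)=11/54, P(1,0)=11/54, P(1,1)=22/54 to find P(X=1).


P(X=1) = P(1,0)+P(1,1) = 11/54 + 22/54 = 33/54 = 11/18

11/18


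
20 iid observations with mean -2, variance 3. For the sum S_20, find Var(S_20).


By independence, Var(S_n) = n*Var(X_1) = 20*3 = 60

60


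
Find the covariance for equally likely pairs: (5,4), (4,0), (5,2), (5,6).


E[X]=19/4, E[Y]=3, E[XY]=15
Cov(X,Y) = E[XY] - E[X]E[Y] = 15 - 19/4*3 = 3/4

3/4


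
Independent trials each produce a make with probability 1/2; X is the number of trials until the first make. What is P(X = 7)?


P(X=7) = (1-p)^6 * p = (1/2)^6 * 1/2
= 1/64 * 1/2 = 1/128

1/128


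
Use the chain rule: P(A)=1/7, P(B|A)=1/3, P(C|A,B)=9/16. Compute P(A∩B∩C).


P(A∩B∩C) = P(A) * P(B|A) * P(C|A∩B)
= 1/7 * 1/3 * 9/16
= 1/21 * 9/16 = 3/112

3/112


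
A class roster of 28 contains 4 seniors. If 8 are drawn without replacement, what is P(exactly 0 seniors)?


P(X=0) = C(4,0)*C(24,8) / C(28,8)
= 1*735471 / 3108105
= 735471/3108105 = 323/1365

323/1365


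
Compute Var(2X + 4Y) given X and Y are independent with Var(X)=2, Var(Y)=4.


Independence => Cov(X,Y)=0
Var(2X + 4Y) = 2^2*Var(X) + 4^2*Var(Y)
= 4*2 + 16*4 = 72

72


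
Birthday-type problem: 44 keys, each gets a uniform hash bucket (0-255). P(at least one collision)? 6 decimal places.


P(all different) = prod((256-i)/256 for i=0..43) = 0.019753
P(at least one match) = 1 - 0.019753 = 0.980247

0.980247


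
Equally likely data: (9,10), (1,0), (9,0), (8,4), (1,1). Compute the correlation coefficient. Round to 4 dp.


Cov(X,Y) = 7.8000, Var(X) = 14.2400, Var(Y) = 14.4000
rho = Cov/(sqrt(VarX)*sqrt(VarY)) = 0.5447

0.5447


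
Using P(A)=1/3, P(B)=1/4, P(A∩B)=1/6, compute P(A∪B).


P(A∪B) = P(A) + P(B) - P(A∩B)
= 1/3 + 1/4 - 1/6 = 5/12

5/12


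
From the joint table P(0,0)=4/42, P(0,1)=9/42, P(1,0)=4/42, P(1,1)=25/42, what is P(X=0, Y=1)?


Read from table: P(X=0, Y=1) = 9/42 = 3/14

3/14


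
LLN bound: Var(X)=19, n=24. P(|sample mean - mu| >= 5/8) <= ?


Var(Xbar) = Var(X)/n = 19/24
Chebyshev: P(|Xbar-mu| >= 5/8) <= Var(Xbar)/(5/8)^2 = (19/24)/(25/64) = 152/75
Bound exceeds 1, so trivial bound: 1

1


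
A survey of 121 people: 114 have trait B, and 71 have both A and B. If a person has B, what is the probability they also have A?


P(A|B) = P(A∩B)/P(B) = (71/121)/(114/121) = 71/114

71/114


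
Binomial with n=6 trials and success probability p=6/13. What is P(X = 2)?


P(X=2) = C(6,2) * p^2 * (1-p)^4
= 15 * 36/169 * 2401/28561
= 1296540/4826809

1296540/4826809


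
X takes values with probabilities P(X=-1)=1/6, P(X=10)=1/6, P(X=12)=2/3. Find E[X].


E[X] = sum(x * P(x))
= -1*1/6 + 10*1/6 + 12*2/3
= 19/2

19/2


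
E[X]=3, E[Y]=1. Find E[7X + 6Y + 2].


E[7X + 6Y + 2] = 7*E[X] + 6*E[Y] + 2
= (7)*(3) + (6)*(1) + (2)
= 21 + 6 + 2 = 29

29


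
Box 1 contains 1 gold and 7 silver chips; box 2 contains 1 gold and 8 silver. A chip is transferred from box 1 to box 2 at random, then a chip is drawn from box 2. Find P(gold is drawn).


P(transfer gold) = 1/8; P(transfer silver) = 7/8
If gold transferred: Urn II has 2 gold of 10, so P(gold|gold moved) = 1/5
If silver transferred: Urn II has 1 gold of 10, so P(gold|silver moved) = 1/10
By total probability: P(gold) = 1/8*1/5 + 7/8*1/10 = 9/80

9/80


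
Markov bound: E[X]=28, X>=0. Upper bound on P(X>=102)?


Markov: P(X >= a) <= E[X]/a
P(X >= 102) <= 28/102 = 14/51

14/51


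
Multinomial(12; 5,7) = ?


12! = 479001600
Denominator: 5!=120 * 7!=5040
Coefficient = 479001600 / 604800 = 792

792


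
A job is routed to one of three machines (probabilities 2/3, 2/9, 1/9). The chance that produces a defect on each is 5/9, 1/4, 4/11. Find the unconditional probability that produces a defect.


P(A) = P(A|B1)P(B1) + P(A|B2)P(B2) + P(A|B3)P(B3)
= 5/9*2/3 + 1/4*2/9 + 4/11*1/9
= 10/27 + 1/18 + 4/99 = 277/594

277/594


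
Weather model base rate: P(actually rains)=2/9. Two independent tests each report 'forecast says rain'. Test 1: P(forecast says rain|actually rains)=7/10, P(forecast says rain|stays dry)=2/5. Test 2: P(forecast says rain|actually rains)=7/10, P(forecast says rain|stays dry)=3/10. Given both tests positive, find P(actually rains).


After test 1: P(+) = 7/10*2/9 + 2/5*7/9 = 7/15
P(B|+) = (7/45)/(7/15) = 1/3
After test 2 (use post1 as new prior): P(+) = 7/10*1/3 + 3/10*2/3 = 13/30
P(B|+,+) = (7/30)/(13/30) = 7/13

7/13


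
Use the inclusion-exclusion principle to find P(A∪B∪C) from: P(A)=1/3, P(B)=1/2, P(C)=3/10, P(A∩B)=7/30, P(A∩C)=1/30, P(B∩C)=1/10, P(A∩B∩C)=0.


P(A∪B∪C) = P(A)+P(B)+P(C) - P(AB)-P(AC)-P(BC) + P(ABC)
= 1/3+1/2+3/10 - 7/30-1/30-1/10 + 0
= 23/30

23/30


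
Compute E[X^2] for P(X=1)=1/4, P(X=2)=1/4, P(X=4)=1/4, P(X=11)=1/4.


E[X^2] = sum(g(x)*P(x))
= 1*1/4 + 4*1/4 + 16*1/4 + 121*1/4
= 71/2

71/2


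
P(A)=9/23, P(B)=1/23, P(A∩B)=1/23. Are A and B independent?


P(A)*P(B) = 9/23*1/23 = 9/529
P(A∩B) = 1/23 != 9/529, so not independent

No, A and B are not independent


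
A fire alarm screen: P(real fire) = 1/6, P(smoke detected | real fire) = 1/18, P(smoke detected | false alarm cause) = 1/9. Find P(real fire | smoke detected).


P(A) = P(A|B)P(B) + P(A|B')P(B') = 1/18*1/6 + 1/9*5/6 = 11/108
P(B|A) = P(A|B)P(B)/P(A) = (1/108)/(11/108) = 1/11

1/11


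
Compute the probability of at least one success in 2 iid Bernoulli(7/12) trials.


P(at least one) = 1 - P(none)
P(none) = (1 - 7/12)^2 = (5/12)^2 = 25/144
P(at least one) = 1 - 25/144 = 119/144

119/144


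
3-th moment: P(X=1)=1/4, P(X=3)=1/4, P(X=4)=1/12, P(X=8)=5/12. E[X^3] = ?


E[X^3] = sum(x^3 * P(x))
= 1*1/4 + 27*1/4 + 64*1/12 + 512*5/12
= 677/3

677/3


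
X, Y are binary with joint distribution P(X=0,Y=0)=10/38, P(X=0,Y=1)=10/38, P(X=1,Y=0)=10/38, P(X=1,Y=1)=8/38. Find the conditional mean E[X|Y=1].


P(Y=1) = 18/38
E[X|Y=1] = (0*10 + 1*8)/18 = 8/18 = 4/9

4/9


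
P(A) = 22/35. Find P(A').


P(A') = 1 - P(A) = 1 - 22/35 = 13/35

13/35


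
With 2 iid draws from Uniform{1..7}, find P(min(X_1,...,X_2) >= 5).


P(min >= 5) = P(all X_i >= 5) = (P(X_1 >= 5))^2
= (3/7)^2 = 9/49

9/49


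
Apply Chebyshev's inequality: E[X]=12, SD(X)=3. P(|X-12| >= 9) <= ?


k = 9/3 = 3
Chebyshev: P(|X-mu| >= k*sigma) <= 1/k^2 = 1/3^2 = 1/9

1/9


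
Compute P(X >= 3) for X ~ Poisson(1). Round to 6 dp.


P(X>=3) = 1 - P(X<=2) = 1 - (e^(-1)*1^0/0! + e^(-1)*1^1/1! + e^(-1)*1^2/2!)
≈ 1 - (0.3678794412 + 0.3678794412 + 0.1839397206)
= 1 - 0.9196986030 = 0.0803013970
≈ 0.080301

0.080301


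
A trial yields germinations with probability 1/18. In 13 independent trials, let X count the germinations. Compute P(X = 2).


P(X=2) = C(13,2) * p^2 * (1-p)^11
= 78 * 1/324 * 34271896307633/64268410079232
= 445534651999229/3470494144278528

445534651999229/3470494144278528


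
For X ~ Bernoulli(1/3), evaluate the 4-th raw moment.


For Bernoulli: X in {0,1}
E[X^4] = 0^4*(1-1/3) + 1^4*1/3 = 1/3

1/3


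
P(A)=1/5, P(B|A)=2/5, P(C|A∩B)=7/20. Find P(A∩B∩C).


P(A∩B∩C) = P(A) * P(B|A) * P(C|A∩B)
= 1/5 * 2/5 * 7/20
= 2/25 * 7/20 = 7/250

7/250


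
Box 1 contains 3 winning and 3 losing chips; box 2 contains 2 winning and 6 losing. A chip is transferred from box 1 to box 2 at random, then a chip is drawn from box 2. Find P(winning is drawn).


P(transfer winning) = 3/6 = 1/2; P(transfer losing) = 1/2
If winning transferred: Urn II has 3 winning of 9, so P(winning|winning moved) = 1/3
If losing transferred: Urn II has 2 winning of 9, so P(winning|losing moved) = 2/9
By total probability: P(winning) = 1/2*1/3 + 1/2*2/9 = 5/18

5/18


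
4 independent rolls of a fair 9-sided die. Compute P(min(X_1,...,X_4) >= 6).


P(min >= 6) = P(all X_i >= 6) = (P(X_1 >= 6))^4
= (4/9)^4 = 256/6561

256/6561


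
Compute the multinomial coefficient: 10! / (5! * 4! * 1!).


10! = 3628800
Denominator: 5!=120 * 4!=24 * 1!=1
Coefficient = 3628800 / 2880 = 1260

1260


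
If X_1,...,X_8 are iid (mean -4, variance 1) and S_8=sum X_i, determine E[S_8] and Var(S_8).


E[S_n] = n*mu = 8*-4 = -32
Var(S_n) = n*sigma^2 = 8*1 = 8

E[S_8]=-32, Var(S_8)=8


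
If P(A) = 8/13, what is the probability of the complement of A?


P(A') = 1 - P(A) = 1 - 8/13 = 5/13

5/13


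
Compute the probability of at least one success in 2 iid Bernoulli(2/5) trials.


P(at least one) = 1 - P(none)
P(none) = (1 - 2/5)^2 = (3/5)^2 = 9/25
P(at least one) = 1 - 9/25 = 16/25

16/25


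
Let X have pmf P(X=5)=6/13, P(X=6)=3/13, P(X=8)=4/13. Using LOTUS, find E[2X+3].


E[2X+3] = sum(g(x)*P(x))
= 13*6/13 + 15*3/13 + 19*4/13
= 199/13

199/13


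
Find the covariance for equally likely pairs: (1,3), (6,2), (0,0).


E[X]=7/3, E[Y]=5/3, E[XY]=5
Cov(X,Y) = E[XY] - E[X]E[Y] = 5 - 7/3*5/3 = 10/9

10/9


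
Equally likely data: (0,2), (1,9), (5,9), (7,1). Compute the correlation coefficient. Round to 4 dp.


Cov(X,Y) = -1.8125, Var(X) = 8.1875, Var(Y) = 14.1875
rho = Cov/(sqrt(VarX)*sqrt(VarY)) = -0.1682

-0.1682


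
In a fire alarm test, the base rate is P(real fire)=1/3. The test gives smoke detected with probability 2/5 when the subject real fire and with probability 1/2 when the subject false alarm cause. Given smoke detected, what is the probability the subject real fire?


P(A) = P(A|B)P(B) + P(A|B')P(B') = 2/5*1/3 + 1/2*2/3 = 7/15
P(B|A) = P(A|B)P(B)/P(A) = (2/15)/(7/15) = 2/7

2/7


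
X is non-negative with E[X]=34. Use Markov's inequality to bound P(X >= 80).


Markov: P(X >= a) <= E[X]/a
P(X >= 80) <= 34/80 = 17/40

17/40


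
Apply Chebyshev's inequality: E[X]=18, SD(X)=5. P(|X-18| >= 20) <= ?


k = 20/5 = 4
Chebyshev: P(|X-mu| >= k*sigma) <= 1/k^2 = 1/4^2 = 1/16

1/16


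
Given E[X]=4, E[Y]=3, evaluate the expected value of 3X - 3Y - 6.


E[3X - 3Y - 6] = 3*E[X] - 3*E[Y] - 6
= (3)*(4) + (-3)*(3) + (-6)
= 12 - 9 - 6 = -3

-3


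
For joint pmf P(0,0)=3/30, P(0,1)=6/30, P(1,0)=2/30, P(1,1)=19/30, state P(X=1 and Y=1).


Read from table: P(X=1, Y=1) = 19/30

19/30


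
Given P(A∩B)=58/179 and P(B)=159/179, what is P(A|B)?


P(A|B) = P(A∩B)/P(B) = (58/179)/(159/179) = 58/159

58/159


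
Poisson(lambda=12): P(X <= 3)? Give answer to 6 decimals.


P(X<=3) = e^(-12)*12^0/0! + e^(-12)*12^1/1! + e^(-12)*12^2/2! + e^(-12)*12^3/3!
≈ 0.0000061442 + 0.0000737305 + 0.0004423833 + 0.0017695332
= 0.0022917912
≈ 0.002292

0.002292


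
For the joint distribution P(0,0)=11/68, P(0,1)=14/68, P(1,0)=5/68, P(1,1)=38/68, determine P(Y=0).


P(Y=0) = P(0,0)+P(1,0) = 11/68 + 5/68 = 16/68 = 4/17

4/17


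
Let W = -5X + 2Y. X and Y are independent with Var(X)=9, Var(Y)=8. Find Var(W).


Independence => Cov(X,Y)=0
Var(-5X + 2Y) = (-5)^2*Var(X) + 2^2*Var(Y)
= 25*9 + 4*8 = 257

257


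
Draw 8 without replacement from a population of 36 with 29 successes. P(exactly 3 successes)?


P(X=3) = C(29,3)*C(7,5) / C(36,8)
= 3654*21 / 30260340
= 76734/30260340 = 147/57970

147/57970


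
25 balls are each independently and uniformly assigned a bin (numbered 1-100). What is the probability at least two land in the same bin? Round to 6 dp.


P(all different) = prod((100-i)/100 for i=0..24) = 0.037618
P(at least one match) = 1 - 0.037618 = 0.962382

0.962382


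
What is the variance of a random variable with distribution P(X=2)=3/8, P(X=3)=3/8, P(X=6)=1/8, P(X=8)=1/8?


E[X] = 29/8, E[X^2] = 139/8
Var(X) = E[X^2] - (E[X])^2 = 139/8 - (29/8)^2 = 271/64

271/64


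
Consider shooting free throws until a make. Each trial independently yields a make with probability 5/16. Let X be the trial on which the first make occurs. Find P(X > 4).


P(X > 4) = P(first 4 trials all fail) = (1-p)^4 = (11/16)^4 = 14641/65536

14641/65536


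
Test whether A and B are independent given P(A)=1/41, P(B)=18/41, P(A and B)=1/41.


P(A)*P(B) = 1/41*18/41 = 18/1681
P(A∩B) = 1/41 != 18/1681, so not independent

No, A and B are not independent


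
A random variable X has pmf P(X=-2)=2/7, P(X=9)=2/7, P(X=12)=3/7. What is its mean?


E[X] = sum(x * P(x))
= -2*2/7 + 9*2/7 + 12*3/7
= 50/7

50/7


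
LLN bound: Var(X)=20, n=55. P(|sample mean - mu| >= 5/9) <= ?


Var(Xbar) = Var(X)/n = 20/55
Chebyshev: P(|Xbar-mu| >= 5/9) <= Var(Xbar)/(5/9)^2 = (4/11)/(25/81) = 324/275
Bound exceeds 1, so trivial bound: 1

1


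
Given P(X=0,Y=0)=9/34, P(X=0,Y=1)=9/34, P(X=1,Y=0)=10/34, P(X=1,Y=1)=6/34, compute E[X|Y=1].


P(Y=1) = 15/34
E[X|Y=1] = (0*9 + 1*6)/15 = 6/15 = 2/5

2/5


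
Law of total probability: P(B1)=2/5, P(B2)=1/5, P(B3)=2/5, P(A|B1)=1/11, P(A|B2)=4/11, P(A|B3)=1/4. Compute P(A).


P(A) = P(A|B1)P(B1) + P(A|B2)P(B2) + P(A|B3)P(B3)
= 1/11*2/5 + 4/11*1/5 + 1/4*2/5
= 2/55 + 4/55 + 1/10 = 23/110

23/110


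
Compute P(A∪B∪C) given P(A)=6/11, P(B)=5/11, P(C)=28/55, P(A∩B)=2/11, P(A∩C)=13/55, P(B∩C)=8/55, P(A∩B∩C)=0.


P(A∪B∪C) = P(A)+P(B)+P(C) - P(AB)-P(AC)-P(BC) + P(ABC)
= 6/11+5/11+28/55 - 2/11-13/55-8/55 + 0
= 52/55

52/55


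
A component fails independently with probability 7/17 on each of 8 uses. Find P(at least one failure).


P(at least one) = 1 - P(none)
P(none) = (1 - 7/17)^8 = (10/17)^8 = 100000000/6975757441
P(at least one) = 1 - 100000000/6975757441 = 6875757441/6975757441

6875757441/6975757441


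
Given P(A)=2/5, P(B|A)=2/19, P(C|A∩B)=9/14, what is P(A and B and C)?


P(A∩B∩C) = P(A) * P(B|A) * P(C|A∩B)
= 2/5 * 2/19 * 9/14
= 4/95 * 9/14 = 18/665

18/665


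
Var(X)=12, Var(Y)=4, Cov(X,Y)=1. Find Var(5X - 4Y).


Var(5X - 4Y) = 5^2*Var(X) + (-4)^2*Var(Y) + 2*5*(-4)*Cov(X,Y)
= 25*12 + 16*4 - 40*1
= 300 + 64 - 40 = 324

324


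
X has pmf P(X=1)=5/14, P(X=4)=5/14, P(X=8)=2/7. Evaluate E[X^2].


E[X^2] = sum(x^2 * P(x))
= 1*5/14 + 16*5/14 + 64*2/7
= 341/14

341/14


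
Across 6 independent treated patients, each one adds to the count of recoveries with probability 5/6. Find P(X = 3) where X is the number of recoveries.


P(X=3) = C(6,3) * p^3 * (1-p)^3
= 20 * 125/216 * 1/216
= 625/11664

625/11664


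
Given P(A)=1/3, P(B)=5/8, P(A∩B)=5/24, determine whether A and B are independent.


P(A)*P(B) = 1/3*5/8 = 5/24
P(A∩B) = 5/24, which equals P(A)P(B), so independent

Yes, A and B are independent


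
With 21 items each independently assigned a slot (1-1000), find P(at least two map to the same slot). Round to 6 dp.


P(all different) = prod((1000-i)/1000 for i=0..20) = 0.809410
P(at least one match) = 1 - 0.809410 = 0.190590

0.190590


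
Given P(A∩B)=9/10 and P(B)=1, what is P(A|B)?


P(A|B) = P(A∩B)/P(B) = (27/30)/(30/30) = 27/30 = 9/10

9/10


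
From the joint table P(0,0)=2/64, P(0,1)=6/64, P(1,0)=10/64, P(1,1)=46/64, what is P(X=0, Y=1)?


Read from table: P(X=0, Y=1) = 6/64 = 3/32

3/32


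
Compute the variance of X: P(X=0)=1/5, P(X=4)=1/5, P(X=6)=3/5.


E[X] = 22/5, E[X^2] = 124/5
Var(X) = E[X^2] - (E[X])^2 = 124/5 - (22/5)^2 = 136/25

136/25


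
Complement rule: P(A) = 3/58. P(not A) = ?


P(A') = 1 - P(A) = 1 - 3/58 = 55/58

55/58


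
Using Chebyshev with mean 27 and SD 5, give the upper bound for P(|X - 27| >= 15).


k = 15/5 = 3
Chebyshev: P(|X-mu| >= k*sigma) <= 1/k^2 = 1/3^2 = 1/9

1/9


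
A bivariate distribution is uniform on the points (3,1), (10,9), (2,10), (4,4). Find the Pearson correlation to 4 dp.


Cov(X,Y) = 3.7500, Var(X) = 9.6875, Var(Y) = 13.5000
rho = Cov/(sqrt(VarX)*sqrt(VarY)) = 0.3279

0.3279


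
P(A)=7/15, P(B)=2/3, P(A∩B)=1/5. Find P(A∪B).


P(A∪B) = P(A) + P(B) - P(A∩B)
= 7/15 + 2/3 - 1/5 = 14/15

14/15


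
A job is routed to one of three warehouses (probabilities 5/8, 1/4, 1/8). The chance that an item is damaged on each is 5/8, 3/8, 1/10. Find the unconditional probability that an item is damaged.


P(A) = P(A|B1)P(B1) + P(A|B2)P(B2) + P(A|B3)P(B3)
= 5/8*5/8 + 3/8*1/4 + 1/10*1/8
= 25/64 + 3/32 + 1/80 = 159/320

159/320


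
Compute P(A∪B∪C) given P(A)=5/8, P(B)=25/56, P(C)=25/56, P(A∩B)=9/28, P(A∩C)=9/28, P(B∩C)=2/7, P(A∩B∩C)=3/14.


P(A∪B∪C) = P(A)+P(B)+P(C) - P(AB)-P(AC)-P(BC) + P(ABC)
= 5/8+25/56+25/56 - 9/28-9/28-2/7 + 3/14
= 45/56

45/56


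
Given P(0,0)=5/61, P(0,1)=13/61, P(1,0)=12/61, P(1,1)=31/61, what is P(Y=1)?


P(Y=1) = P(0,1)+P(1,1) = 13/61 + 31/61 = 44/61

44/61


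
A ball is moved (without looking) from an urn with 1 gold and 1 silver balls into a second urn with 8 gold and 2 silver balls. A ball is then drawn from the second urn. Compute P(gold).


P(transfer gold) = 1/2; P(transfer silver) = 1/2
If gold transferred: Urn II has 9 gold of 11, so P(gold|gold moved) = 9/11
If silver transferred: Urn II has 8 gold of 11, so P(gold|silver moved) = 8/11
By total probability: P(gold) = 1/2*9/11 + 1/2*8/11 = 17/22

17/22


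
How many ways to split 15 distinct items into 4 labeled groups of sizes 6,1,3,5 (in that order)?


15! = 1307674368000
Denominator: 6!=720 * 1!=1 * 3!=6 * 5!=120
Coefficient = 1307674368000 / 518400 = 2522520

2522520


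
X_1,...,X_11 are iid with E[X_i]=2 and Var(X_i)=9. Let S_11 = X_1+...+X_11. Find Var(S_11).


By independence, Var(S_n) = n*Var(X_1) = 11*9 = 99

99


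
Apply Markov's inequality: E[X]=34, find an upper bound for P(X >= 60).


Markov: P(X >= a) <= E[X]/a
P(X >= 60) <= 34/60 = 17/30

17/30


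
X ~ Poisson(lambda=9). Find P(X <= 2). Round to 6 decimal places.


P(X<=2) = e^(-9)*9^0/0! + e^(-9)*9^1/1! + e^(-9)*9^2/2!
≈ 0.0001234098 + 0.0011106882 + 0.0049980971
= 0.0062321951
≈ 0.006232

0.006232


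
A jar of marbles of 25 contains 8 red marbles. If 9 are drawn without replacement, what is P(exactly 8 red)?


P(X=8) = C(8,8)*C(17,1) / C(25,9)
= 1*17 / 2042975
= 17/2042975 = 1/120175

1/120175


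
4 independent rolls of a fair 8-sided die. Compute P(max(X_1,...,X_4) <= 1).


P(max <= 1) = P(all X_i <= 1) = (P(X_1 <= 1))^4
= (1/8)^4 = 1/4096

1/4096


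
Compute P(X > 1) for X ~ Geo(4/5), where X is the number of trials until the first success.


P(X > 1) = P(first 1 trials all fail) = (1-p)^1 = (1/5)^1 = 1/5

1/5


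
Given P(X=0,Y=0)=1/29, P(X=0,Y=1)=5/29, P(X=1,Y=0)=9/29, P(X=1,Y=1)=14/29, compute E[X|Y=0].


P(Y=0) = 10/29
E[X|Y=0] = (0*1 + 1*9)/10 = 9/10

9/10


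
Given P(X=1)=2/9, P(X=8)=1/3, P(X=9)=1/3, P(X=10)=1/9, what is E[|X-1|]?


E[|X-1|] = sum(g(x)*P(x))
= 0*2/9 + 7*1/3 + 8*1/3 + 9*1/9
= 6

6


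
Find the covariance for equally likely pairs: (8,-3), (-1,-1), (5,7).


E[X]=4, E[Y]=1, E[XY]=4
Cov(X,Y) = E[XY] - E[X]E[Y] = 4 - 4*1 = 0

0


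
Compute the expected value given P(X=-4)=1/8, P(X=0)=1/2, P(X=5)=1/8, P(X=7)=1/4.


E[X] = sum(x * P(x))
= -4*1/8 + 0*1/2 + 5*1/8 + 7*1/4
= 15/8

15/8


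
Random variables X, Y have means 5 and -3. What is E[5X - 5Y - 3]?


E[5X - 5Y - 3] = 5*E[X] - 5*E[Y] - 3
= (5)*(5) + (-5)*(-3) + (-3)
= 25 + 15 - 3 = 37

37


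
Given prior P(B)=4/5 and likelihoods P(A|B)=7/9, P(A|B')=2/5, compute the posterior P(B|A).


P(A) = P(A|B)P(B) + P(A|B')P(B') = 7/9*4/5 + 2/5*1/5 = 158/225
P(B|A) = P(A|B)P(B)/P(A) = (28/45)/(158/225) = 70/79

70/79


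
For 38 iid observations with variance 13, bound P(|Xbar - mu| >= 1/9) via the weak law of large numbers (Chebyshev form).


Var(Xbar) = Var(X)/n = 13/38
Chebyshev: P(|Xbar-mu| >= 1/9) <= Var(Xbar)/(1/9)^2 = (13/38)/(1/81) = 1053/38
Bound exceeds 1, so trivial bound: 1

1


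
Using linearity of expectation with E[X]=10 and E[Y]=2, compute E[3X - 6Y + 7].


E[3X - 6Y + 7] = 3*E[X] - 6*E[Y] + 7
= (3)*(10) + (-6)*(2) + (7)
= 30 - 12 + 7 = 25

25


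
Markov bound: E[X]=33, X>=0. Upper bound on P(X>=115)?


Markov: P(X >= a) <= E[X]/a
P(X >= 115) <= 33/115

33/115


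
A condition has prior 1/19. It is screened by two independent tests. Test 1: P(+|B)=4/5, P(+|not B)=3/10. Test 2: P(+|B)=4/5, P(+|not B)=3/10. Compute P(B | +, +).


After test 1: P(+) = 4/5*1/19 + 3/10*18/19 = 31/95
P(B|+) = (4/95)/(31/95) = 4/31
After test 2 (use post1 as new prior): P(+) = 4/5*4/31 + 3/10*27/31 = 113/310
P(B|+,+) = (16/155)/(113/310) = 32/113

32/113


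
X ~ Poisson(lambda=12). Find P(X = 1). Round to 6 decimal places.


P(X=1) = e^(-12) * 12^1 / 1!
≈ 0.000006144212353 * 12 / 1
≈ 0.000074

0.000074


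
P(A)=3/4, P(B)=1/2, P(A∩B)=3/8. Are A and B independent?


P(A)*P(B) = 3/4*1/2 = 3/8
P(A∩B) = 3/8, which equals P(A)P(B), so independent

Yes, A and B are independent


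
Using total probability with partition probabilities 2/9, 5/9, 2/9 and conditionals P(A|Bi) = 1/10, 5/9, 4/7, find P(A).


P(A) = P(A|B1)P(B1) + P(A|B2)P(B2) + P(A|B3)P(B3)
= 1/10*2/9 + 5/9*5/9 + 4/7*2/9
= 1/45 + 25/81 + 8/63 = 1298/2835

1298/2835
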